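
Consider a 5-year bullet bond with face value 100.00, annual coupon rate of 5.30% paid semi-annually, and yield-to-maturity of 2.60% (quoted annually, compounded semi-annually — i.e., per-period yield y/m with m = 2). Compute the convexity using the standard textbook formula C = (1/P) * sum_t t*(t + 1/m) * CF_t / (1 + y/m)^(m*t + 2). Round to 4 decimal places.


Coupon per period c = face * coupon_rate / m = 2.650000
Periods per year m = 2; per-period yield y/m = 0.013000
Number of cashflows N = 10
Cashflows (t years, CF_t, discount factor 1/(1+y/m)^(m*t), PV):
  t = 0.5000: CF_t = 2.650000, DF = 0.987167, PV = 2.615992
  t = 1.0000: CF_t = 2.650000, DF = 0.974498, PV = 2.582421
  t = 1.5000: CF_t = 2.650000, DF = 0.961992, PV = 2.549280
  t = 2.0000: CF_t = 2.650000, DF = 0.949647, PV = 2.516565
  t = 2.5000: CF_t = 2.650000, DF = 0.937460, PV = 2.484269
  t = 3.0000: CF_t = 2.650000, DF = 0.925429, PV = 2.452388
  t = 3.5000: CF_t = 2.650000, DF = 0.913553, PV = 2.420916
  t = 4.0000: CF_t = 2.650000, DF = 0.901829, PV = 2.389848
  t = 4.5000: CF_t = 2.650000, DF = 0.890256, PV = 2.359179
  t = 5.0000: CF_t = 102.650000, DF = 0.878831, PV = 90.212039
Price P = sum_t PV_t = 112.582897
Convexity numerator sum_t t*(t + 1/m) * CF_t / (1+y/m)^(m*t + 2):
  t = 0.5000: term = 1.274640
  t = 1.0000: term = 3.774847
  t = 1.5000: term = 7.452807
  t = 2.0000: term = 12.261941
  t = 2.5000: term = 18.156871
  t = 3.0000: term = 25.093406
  t = 3.5000: term = 33.028504
  t = 4.0000: term = 41.920256
  t = 4.5000: term = 51.727858
  t = 5.0000: term = 2417.565799
Convexity = (1/P) * sum = 2612.256929 / 112.582897 = 23.202964

Answer: Convexity = 23.2030


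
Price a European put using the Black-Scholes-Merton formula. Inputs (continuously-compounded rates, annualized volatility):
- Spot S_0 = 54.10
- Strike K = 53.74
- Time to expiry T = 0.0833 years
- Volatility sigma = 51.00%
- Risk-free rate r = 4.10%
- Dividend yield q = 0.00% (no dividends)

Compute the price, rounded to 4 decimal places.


d1 = (ln(S/K) + (r - q + 0.5*sigma^2) * T) / (sigma * sqrt(T)) = 0.14215881
d2 = d1 - sigma * sqrt(T) = -0.00503606
exp(-rT) = 0.99659053; exp(-qT) = 1.00000000
P = K * exp(-rT) * N(-d2) - S_0 * exp(-qT) * N(-d1)
N(-d1) = 0.44347728; N(-d2) = 0.50200909
P = 53.7400 * 0.99659053 * 0.50200909 - 54.1000 * 1.00000000 * 0.44347728 = 2.8939

Answer: Price = 2.8939


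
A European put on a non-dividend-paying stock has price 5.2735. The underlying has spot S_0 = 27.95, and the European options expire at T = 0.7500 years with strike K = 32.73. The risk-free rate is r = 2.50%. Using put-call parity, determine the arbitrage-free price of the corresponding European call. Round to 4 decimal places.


Answer: Call price = 1.1015

Derivation:
Put-call parity: C - P = S_0 * exp(-qT) - K * exp(-rT).
S_0 * exp(-qT) = 27.9500 * 1.00000000 = 27.95000000
K * exp(-rT) = 32.7300 * 0.98142469 = 32.12203003
C = P + S*exp(-qT) - K*exp(-rT)
C = 5.2735 + 27.95000000 - 32.12203003 = 1.1015


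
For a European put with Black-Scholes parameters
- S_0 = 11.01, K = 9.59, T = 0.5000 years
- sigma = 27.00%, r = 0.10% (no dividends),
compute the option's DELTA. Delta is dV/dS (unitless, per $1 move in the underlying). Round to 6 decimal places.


d1 = 0.8213336583; d2 = 0.6304148274
phi(d1) = 0.2847245600; exp(-qT) = 1.0000000000; exp(-rT) = 0.9995001250
N(-d1) = 0.2057281204
Delta = -exp(-qT) * N(-d1) = -1.0000000000 * 0.2057281204 = -0.205728

Answer: Delta = -0.205728


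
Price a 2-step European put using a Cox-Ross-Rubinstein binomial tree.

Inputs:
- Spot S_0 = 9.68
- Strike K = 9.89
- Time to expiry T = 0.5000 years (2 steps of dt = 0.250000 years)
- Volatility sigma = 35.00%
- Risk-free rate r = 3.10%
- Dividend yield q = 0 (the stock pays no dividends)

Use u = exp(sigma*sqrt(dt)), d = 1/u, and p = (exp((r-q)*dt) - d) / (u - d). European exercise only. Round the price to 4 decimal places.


dt = T/N = 0.250000
u = exp(sigma*sqrt(dt)) = 1.191246; d = 1/u = 0.839457
p = (exp((r-q)*dt) - d) / (u - d) = 0.478477
Discount per step: exp(-r*dt) = 0.992280
Stock lattice S(k, i) with i counting down-moves:
  k=0: S(0,0) = 9.6800
  k=1: S(1,0) = 11.5313; S(1,1) = 8.1259
  k=2: S(2,0) = 13.7366; S(2,1) = 9.6800; S(2,2) = 6.8214
Terminal payoffs V(N, i) = max(K - S_T, 0):
  V(2,0) = 0.000000; V(2,1) = 0.210000; V(2,2) = 3.068619
Backward induction: V(k, i) = exp(-r*dt) * [p * V(k+1, i) + (1-p) * V(k+1, i+1)].
  V(1,0) = exp(-r*dt) * [p*0.000000 + (1-p)*0.210000] = 0.108674
  V(1,1) = exp(-r*dt) * [p*0.210000 + (1-p)*3.068619] = 1.687705
  V(0,0) = exp(-r*dt) * [p*0.108674 + (1-p)*1.687705] = 0.924978

Answer: Price = V(0,0) = 0.9250


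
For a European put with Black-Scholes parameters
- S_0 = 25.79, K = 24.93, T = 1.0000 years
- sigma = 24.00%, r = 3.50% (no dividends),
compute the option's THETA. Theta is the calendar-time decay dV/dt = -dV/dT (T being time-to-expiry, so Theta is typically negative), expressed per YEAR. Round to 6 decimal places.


Answer: Theta = -0.771092

Derivation:
d1 = 0.4071455098; d2 = 0.1671455098
phi(d1) = 0.3672096773; exp(-qT) = 1.0000000000; exp(-rT) = 0.9656054163
Theta = -S*exp(-qT)*phi(d1)*sigma/(2*sqrt(T)) + r*K*exp(-rT)*N(-d2) - q*S*exp(-qT)*N(-d1)
N(-d1) = 0.3419505599; N(-d2) = 0.4336277790; sqrt(T) = 1.0000000000
Term 1 = -25.7900 * 1.0000000000 * 0.3672096773 * 0.2400 / (2 * 1.0000000000) = -1.1364405093
Term 2 = 0.0350 * 24.9300 * 0.9656054163 * 0.4336277790 = 0.3653483179
Term 3 = 0 (no dividend yield, q = 0)
Theta = -1.1364405093 + (0.3653483179) + (0.0000000000) = -0.771092


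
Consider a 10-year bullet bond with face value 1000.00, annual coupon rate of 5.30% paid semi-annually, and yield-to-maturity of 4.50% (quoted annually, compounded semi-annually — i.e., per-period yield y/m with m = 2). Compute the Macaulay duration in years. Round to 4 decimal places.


Answer: Macaulay duration = 7.9646 years

Derivation:
Coupon per period c = face * coupon_rate / m = 26.500000
Periods per year m = 2; per-period yield y/m = 0.022500
Number of cashflows N = 20
Cashflows (t years, CF_t, discount factor 1/(1+y/m)^(m*t), PV):
  t = 0.5000: CF_t = 26.500000, DF = 0.977995, PV = 25.916870
  t = 1.0000: CF_t = 26.500000, DF = 0.956474, PV = 25.346573
  t = 1.5000: CF_t = 26.500000, DF = 0.935427, PV = 24.788824
  t = 2.0000: CF_t = 26.500000, DF = 0.914843, PV = 24.243349
  t = 2.5000: CF_t = 26.500000, DF = 0.894712, PV = 23.709876
  t = 3.0000: CF_t = 26.500000, DF = 0.875024, PV = 23.188143
  t = 3.5000: CF_t = 26.500000, DF = 0.855769, PV = 22.677891
  t = 4.0000: CF_t = 26.500000, DF = 0.836938, PV = 22.178866
  t = 4.5000: CF_t = 26.500000, DF = 0.818522, PV = 21.690823
  t = 5.0000: CF_t = 26.500000, DF = 0.800510, PV = 21.213519
  t = 5.5000: CF_t = 26.500000, DF = 0.782895, PV = 20.746717
  t = 6.0000: CF_t = 26.500000, DF = 0.765667, PV = 20.290188
  t = 6.5000: CF_t = 26.500000, DF = 0.748819, PV = 19.843705
  t = 7.0000: CF_t = 26.500000, DF = 0.732341, PV = 19.407046
  t = 7.5000: CF_t = 26.500000, DF = 0.716226, PV = 18.979996
  t = 8.0000: CF_t = 26.500000, DF = 0.700466, PV = 18.562344
  t = 8.5000: CF_t = 26.500000, DF = 0.685052, PV = 18.153881
  t = 9.0000: CF_t = 26.500000, DF = 0.669978, PV = 17.754407
  t = 9.5000: CF_t = 26.500000, DF = 0.655235, PV = 17.363723
  t = 10.0000: CF_t = 1026.500000, DF = 0.640816, PV = 657.798108
Price P = sum_t PV_t = 1063.854849
Macaulay numerator sum_t t * PV_t:
  t * PV_t at t = 0.5000: 12.958435
  t * PV_t at t = 1.0000: 25.346573
  t * PV_t at t = 1.5000: 37.183236
  t * PV_t at t = 2.0000: 48.486697
  t * PV_t at t = 2.5000: 59.274691
  t * PV_t at t = 3.0000: 69.564430
  t * PV_t at t = 3.5000: 79.372617
  t * PV_t at t = 4.0000: 88.715465
  t * PV_t at t = 4.5000: 97.608702
  t * PV_t at t = 5.0000: 106.067593
  t * PV_t at t = 5.5000: 114.106945
  t * PV_t at t = 6.0000: 121.741129
  t * PV_t at t = 6.5000: 128.984081
  t * PV_t at t = 7.0000: 135.849324
  t * PV_t at t = 7.5000: 142.349972
  t * PV_t at t = 8.0000: 148.498749
  t * PV_t at t = 8.5000: 154.307991
  t * PV_t at t = 9.0000: 159.789664
  t * PV_t at t = 9.5000: 164.955372
  t * PV_t at t = 10.0000: 6577.981082
Macaulay duration D = (sum_t t * PV_t) / P = 8473.142746 / 1063.854849 = 7.964567


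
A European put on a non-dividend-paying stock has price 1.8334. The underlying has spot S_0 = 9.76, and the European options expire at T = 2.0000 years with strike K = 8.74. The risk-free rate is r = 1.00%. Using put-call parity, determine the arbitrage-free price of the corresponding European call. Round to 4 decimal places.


Put-call parity: C - P = S_0 * exp(-qT) - K * exp(-rT).
S_0 * exp(-qT) = 9.7600 * 1.00000000 = 9.76000000
K * exp(-rT) = 8.7400 * 0.98019867 = 8.56693640
C = P + S*exp(-qT) - K*exp(-rT)
C = 1.8334 + 9.76000000 - 8.56693640 = 3.0265

Answer: Call price = 3.0265


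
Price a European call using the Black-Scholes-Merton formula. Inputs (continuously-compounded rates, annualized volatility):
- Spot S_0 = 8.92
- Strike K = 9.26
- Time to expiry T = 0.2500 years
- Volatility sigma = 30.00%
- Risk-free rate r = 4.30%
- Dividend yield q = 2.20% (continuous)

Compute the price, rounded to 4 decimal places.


Answer: Price = 0.4064

Derivation:
d1 = (ln(S/K) + (r - q + 0.5*sigma^2) * T) / (sigma * sqrt(T)) = -0.13938735
d2 = d1 - sigma * sqrt(T) = -0.28938735
exp(-rT) = 0.98930757; exp(-qT) = 0.99451510
C = S_0 * exp(-qT) * N(d1) - K * exp(-rT) * N(d2)
N(d1) = 0.44457204; N(d2) = 0.38614249
C = 8.9200 * 0.99451510 * 0.44457204 - 9.2600 * 0.98930757 * 0.38614249 = 0.4064


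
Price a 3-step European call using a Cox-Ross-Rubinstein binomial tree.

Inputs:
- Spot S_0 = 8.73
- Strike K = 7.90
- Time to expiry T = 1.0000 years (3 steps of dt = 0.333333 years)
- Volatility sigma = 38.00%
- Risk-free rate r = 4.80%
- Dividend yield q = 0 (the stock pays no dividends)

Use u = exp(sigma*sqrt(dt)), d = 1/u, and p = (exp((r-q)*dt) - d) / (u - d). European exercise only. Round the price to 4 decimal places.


dt = T/N = 0.333333
u = exp(sigma*sqrt(dt)) = 1.245321; d = 1/u = 0.803006
p = (exp((r-q)*dt) - d) / (u - d) = 0.481835
Discount per step: exp(-r*dt) = 0.984127
Stock lattice S(k, i) with i counting down-moves:
  k=0: S(0,0) = 8.7300
  k=1: S(1,0) = 10.8716; S(1,1) = 7.0102
  k=2: S(2,0) = 13.5387; S(2,1) = 8.7300; S(2,2) = 5.6293
  k=3: S(3,0) = 16.8600; S(3,1) = 10.8716; S(3,2) = 7.0102; S(3,3) = 4.5203
Terminal payoffs V(N, i) = max(S_T - K, 0):
  V(3,0) = 8.960012; V(3,1) = 2.971650; V(3,2) = 0.000000; V(3,3) = 0.000000
Backward induction: V(k, i) = exp(-r*dt) * [p * V(k+1, i) + (1-p) * V(k+1, i+1)].
  V(2,0) = exp(-r*dt) * [p*8.960012 + (1-p)*2.971650] = 5.764085
  V(2,1) = exp(-r*dt) * [p*2.971650 + (1-p)*0.000000] = 1.409118
  V(2,2) = exp(-r*dt) * [p*0.000000 + (1-p)*0.000000] = 0.000000
  V(1,0) = exp(-r*dt) * [p*5.764085 + (1-p)*1.409118] = 3.451820
  V(1,1) = exp(-r*dt) * [p*1.409118 + (1-p)*0.000000] = 0.668185
  V(0,0) = exp(-r*dt) * [p*3.451820 + (1-p)*0.668185] = 1.977542

Answer: Price = V(0,0) = 1.9775


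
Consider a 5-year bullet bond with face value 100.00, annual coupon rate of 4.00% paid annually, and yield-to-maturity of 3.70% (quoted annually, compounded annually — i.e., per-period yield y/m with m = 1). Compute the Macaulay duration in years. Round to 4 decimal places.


Answer: Macaulay duration = 4.6327 years

Derivation:
Coupon per period c = face * coupon_rate / m = 4.000000
Periods per year m = 1; per-period yield y/m = 0.037000
Number of cashflows N = 5
Cashflows (t years, CF_t, discount factor 1/(1+y/m)^(m*t), PV):
  t = 1.0000: CF_t = 4.000000, DF = 0.964320, PV = 3.857281
  t = 2.0000: CF_t = 4.000000, DF = 0.929913, PV = 3.719653
  t = 3.0000: CF_t = 4.000000, DF = 0.896734, PV = 3.586937
  t = 4.0000: CF_t = 4.000000, DF = 0.864739, PV = 3.458955
  t = 5.0000: CF_t = 104.000000, DF = 0.833885, PV = 86.724051
Price P = sum_t PV_t = 101.346878
Macaulay numerator sum_t t * PV_t:
  t * PV_t at t = 1.0000: 3.857281
  t * PV_t at t = 2.0000: 7.439307
  t * PV_t at t = 3.0000: 10.760810
  t * PV_t at t = 4.0000: 13.835822
  t * PV_t at t = 5.0000: 433.620256
Macaulay duration D = (sum_t t * PV_t) / P = 469.513476 / 101.346878 = 4.632737


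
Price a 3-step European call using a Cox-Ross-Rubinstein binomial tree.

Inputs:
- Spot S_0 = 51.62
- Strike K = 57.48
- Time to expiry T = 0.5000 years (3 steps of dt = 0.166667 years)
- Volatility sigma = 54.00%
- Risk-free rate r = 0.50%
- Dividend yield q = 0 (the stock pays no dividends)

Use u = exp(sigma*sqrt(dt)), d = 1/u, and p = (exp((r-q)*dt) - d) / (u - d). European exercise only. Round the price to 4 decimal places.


dt = T/N = 0.166667
u = exp(sigma*sqrt(dt)) = 1.246643; d = 1/u = 0.802154
p = (exp((r-q)*dt) - d) / (u - d) = 0.446984
Discount per step: exp(-r*dt) = 0.999167
Stock lattice S(k, i) with i counting down-moves:
  k=0: S(0,0) = 51.6200
  k=1: S(1,0) = 64.3517; S(1,1) = 41.4072
  k=2: S(2,0) = 80.2236; S(2,1) = 51.6200; S(2,2) = 33.2150
  k=3: S(3,0) = 100.0101; S(3,1) = 64.3517; S(3,2) = 41.4072; S(3,3) = 26.6435
Terminal payoffs V(N, i) = max(S_T - K, 0):
  V(3,0) = 42.530124; V(3,1) = 6.871695; V(3,2) = 0.000000; V(3,3) = 0.000000
Backward induction: V(k, i) = exp(-r*dt) * [p * V(k+1, i) + (1-p) * V(k+1, i+1)].
  V(2,0) = exp(-r*dt) * [p*42.530124 + (1-p)*6.871695] = 22.791449
  V(2,1) = exp(-r*dt) * [p*6.871695 + (1-p)*0.000000] = 3.068981
  V(2,2) = exp(-r*dt) * [p*0.000000 + (1-p)*0.000000] = 0.000000
  V(1,0) = exp(-r*dt) * [p*22.791449 + (1-p)*3.068981] = 11.874713
  V(1,1) = exp(-r*dt) * [p*3.068981 + (1-p)*0.000000] = 1.370643
  V(0,0) = exp(-r*dt) * [p*11.874713 + (1-p)*1.370643] = 6.060744

Answer: Price = V(0,0) = 6.0607


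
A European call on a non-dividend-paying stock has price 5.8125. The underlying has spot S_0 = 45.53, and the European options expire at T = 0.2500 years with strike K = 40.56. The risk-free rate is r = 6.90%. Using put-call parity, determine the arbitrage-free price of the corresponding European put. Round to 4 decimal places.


Answer: Put price = 0.1488

Derivation:
Put-call parity: C - P = S_0 * exp(-qT) - K * exp(-rT).
S_0 * exp(-qT) = 45.5300 * 1.00000000 = 45.53000000
K * exp(-rT) = 40.5600 * 0.98289793 = 39.86634002
P = C - S*exp(-qT) + K*exp(-rT)
P = 5.8125 - 45.53000000 + 39.86634002 = 0.1488


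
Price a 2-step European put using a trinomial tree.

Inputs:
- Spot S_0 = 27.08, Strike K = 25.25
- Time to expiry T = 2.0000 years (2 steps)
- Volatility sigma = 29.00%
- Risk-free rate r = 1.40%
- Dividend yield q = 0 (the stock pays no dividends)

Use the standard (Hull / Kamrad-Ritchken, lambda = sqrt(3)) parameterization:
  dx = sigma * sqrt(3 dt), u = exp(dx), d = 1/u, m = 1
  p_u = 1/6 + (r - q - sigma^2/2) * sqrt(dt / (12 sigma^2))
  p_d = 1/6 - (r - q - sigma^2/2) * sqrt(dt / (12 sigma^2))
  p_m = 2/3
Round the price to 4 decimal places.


Answer: Price = V(0,0) = 2.8005

Derivation:
dt = T/N = 1.000000; dx = sigma*sqrt(3*dt) = 0.502295
u = exp(dx) = 1.652509; d = 1/u = 0.605140
p_u = 0.138745, p_m = 0.666667, p_d = 0.194589
Discount per step: exp(-r*dt) = 0.986098
Stock lattice S(k, j) with j the centered position index:
  k=0: S(0,+0) = 27.0800
  k=1: S(1,-1) = 16.3872; S(1,+0) = 27.0800; S(1,+1) = 44.7499
  k=2: S(2,-2) = 9.9166; S(2,-1) = 16.3872; S(2,+0) = 27.0800; S(2,+1) = 44.7499; S(2,+2) = 73.9497
Terminal payoffs V(N, j) = max(K - S_T, 0):
  V(2,-2) = 15.333441; V(2,-1) = 8.862797; V(2,+0) = 0.000000; V(2,+1) = 0.000000; V(2,+2) = 0.000000
Backward induction: V(k, j) = exp(-r*dt) * [p_u * V(k+1, j+1) + p_m * V(k+1, j) + p_d * V(k+1, j-1)]
  V(1,-1) = exp(-r*dt) * [p_u*0.000000 + p_m*8.862797 + p_d*15.333441] = 8.768619
  V(1,+0) = exp(-r*dt) * [p_u*0.000000 + p_m*0.000000 + p_d*8.862797] = 1.700622
  V(1,+1) = exp(-r*dt) * [p_u*0.000000 + p_m*0.000000 + p_d*0.000000] = 0.000000
  V(0,+0) = exp(-r*dt) * [p_u*0.000000 + p_m*1.700622 + p_d*8.768619] = 2.800538


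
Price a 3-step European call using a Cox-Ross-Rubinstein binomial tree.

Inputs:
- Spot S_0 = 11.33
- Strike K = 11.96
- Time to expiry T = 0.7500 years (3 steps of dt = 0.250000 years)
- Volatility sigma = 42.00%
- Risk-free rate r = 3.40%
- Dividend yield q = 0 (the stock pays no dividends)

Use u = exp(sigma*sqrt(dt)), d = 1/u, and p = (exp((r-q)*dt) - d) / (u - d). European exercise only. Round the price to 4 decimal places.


Answer: Price = V(0,0) = 1.6171

Derivation:
dt = T/N = 0.250000
u = exp(sigma*sqrt(dt)) = 1.233678; d = 1/u = 0.810584
p = (exp((r-q)*dt) - d) / (u - d) = 0.467868
Discount per step: exp(-r*dt) = 0.991536
Stock lattice S(k, i) with i counting down-moves:
  k=0: S(0,0) = 11.3300
  k=1: S(1,0) = 13.9776; S(1,1) = 9.1839
  k=2: S(2,0) = 17.2438; S(2,1) = 11.3300; S(2,2) = 7.4443
  k=3: S(3,0) = 21.2733; S(3,1) = 13.9776; S(3,2) = 9.1839; S(3,3) = 6.0343
Terminal payoffs V(N, i) = max(S_T - K, 0):
  V(3,0) = 9.313328; V(3,1) = 2.017572; V(3,2) = 0.000000; V(3,3) = 0.000000
Backward induction: V(k, i) = exp(-r*dt) * [p * V(k+1, i) + (1-p) * V(k+1, i+1)].
  V(2,0) = exp(-r*dt) * [p*9.313328 + (1-p)*2.017572] = 5.385054
  V(2,1) = exp(-r*dt) * [p*2.017572 + (1-p)*0.000000] = 0.935968
  V(2,2) = exp(-r*dt) * [p*0.000000 + (1-p)*0.000000] = 0.000000
  V(1,0) = exp(-r*dt) * [p*5.385054 + (1-p)*0.935968] = 2.992011
  V(1,1) = exp(-r*dt) * [p*0.935968 + (1-p)*0.000000] = 0.434203
  V(0,0) = exp(-r*dt) * [p*2.992011 + (1-p)*0.434203] = 1.617115


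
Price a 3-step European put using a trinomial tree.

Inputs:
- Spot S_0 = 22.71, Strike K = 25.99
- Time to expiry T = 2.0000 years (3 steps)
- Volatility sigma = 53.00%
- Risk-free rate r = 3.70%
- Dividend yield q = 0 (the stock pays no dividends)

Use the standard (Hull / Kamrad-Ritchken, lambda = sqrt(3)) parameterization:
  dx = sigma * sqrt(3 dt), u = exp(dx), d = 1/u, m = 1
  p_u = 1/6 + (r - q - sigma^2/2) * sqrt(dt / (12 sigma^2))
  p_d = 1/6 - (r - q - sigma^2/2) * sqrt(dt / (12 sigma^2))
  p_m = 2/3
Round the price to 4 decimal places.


dt = T/N = 0.666667; dx = sigma*sqrt(3*dt) = 0.749533
u = exp(dx) = 2.116012; d = 1/u = 0.472587
p_u = 0.120660, p_m = 0.666667, p_d = 0.212673
Discount per step: exp(-r*dt) = 0.975635
Stock lattice S(k, j) with j the centered position index:
  k=0: S(0,+0) = 22.7100
  k=1: S(1,-1) = 10.7325; S(1,+0) = 22.7100; S(1,+1) = 48.0546
  k=2: S(2,-2) = 5.0720; S(2,-1) = 10.7325; S(2,+0) = 22.7100; S(2,+1) = 48.0546; S(2,+2) = 101.6842
  k=3: S(3,-3) = 2.3970; S(3,-2) = 5.0720; S(3,-1) = 10.7325; S(3,+0) = 22.7100; S(3,+1) = 48.0546; S(3,+2) = 101.6842; S(3,+3) = 215.1649
Terminal payoffs V(N, j) = max(K - S_T, 0):
  V(3,-3) = 23.593029; V(3,-2) = 20.917981; V(3,-1) = 15.257547; V(3,+0) = 3.280000; V(3,+1) = 0.000000; V(3,+2) = 0.000000; V(3,+3) = 0.000000
Backward induction: V(k, j) = exp(-r*dt) * [p_u * V(k+1, j+1) + p_m * V(k+1, j) + p_d * V(k+1, j-1)]
  V(2,-2) = exp(-r*dt) * [p_u*15.257547 + p_m*20.917981 + p_d*23.593029] = 20.297017
  V(2,-1) = exp(-r*dt) * [p_u*3.280000 + p_m*15.257547 + p_d*20.917981] = 14.650287
  V(2,+0) = exp(-r*dt) * [p_u*0.000000 + p_m*3.280000 + p_d*15.257547] = 5.299197
  V(2,+1) = exp(-r*dt) * [p_u*0.000000 + p_m*0.000000 + p_d*3.280000] = 0.680572
  V(2,+2) = exp(-r*dt) * [p_u*0.000000 + p_m*0.000000 + p_d*0.000000] = 0.000000
  V(1,-1) = exp(-r*dt) * [p_u*5.299197 + p_m*14.650287 + p_d*20.297017] = 14.364168
  V(1,+0) = exp(-r*dt) * [p_u*0.680572 + p_m*5.299197 + p_d*14.650287] = 6.566646
  V(1,+1) = exp(-r*dt) * [p_u*0.000000 + p_m*0.680572 + p_d*5.299197] = 1.542197
  V(0,+0) = exp(-r*dt) * [p_u*1.542197 + p_m*6.566646 + p_d*14.364168] = 7.433088

Answer: Price = V(0,0) = 7.4331


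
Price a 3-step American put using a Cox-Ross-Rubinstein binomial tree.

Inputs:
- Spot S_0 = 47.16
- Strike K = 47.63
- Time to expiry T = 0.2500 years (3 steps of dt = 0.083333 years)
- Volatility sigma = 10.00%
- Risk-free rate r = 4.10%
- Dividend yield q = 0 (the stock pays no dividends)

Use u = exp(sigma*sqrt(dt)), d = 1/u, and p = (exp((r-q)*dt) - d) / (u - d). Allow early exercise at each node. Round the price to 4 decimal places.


Answer: Price = V(0,0) = 1.0182

Derivation:
dt = T/N = 0.083333
u = exp(sigma*sqrt(dt)) = 1.029288; d = 1/u = 0.971545
p = (exp((r-q)*dt) - d) / (u - d) = 0.552055
Discount per step: exp(-r*dt) = 0.996589
Stock lattice S(k, i) with i counting down-moves:
  k=0: S(0,0) = 47.1600
  k=1: S(1,0) = 48.5412; S(1,1) = 45.8181
  k=2: S(2,0) = 49.9629; S(2,1) = 47.1600; S(2,2) = 44.5143
  k=3: S(3,0) = 51.4262; S(3,1) = 48.5412; S(3,2) = 45.8181; S(3,3) = 43.2477
Terminal payoffs V(N, i) = max(K - S_T, 0):
  V(3,0) = 0.000000; V(3,1) = 0.000000; V(3,2) = 1.811930; V(3,3) = 4.382322
Backward induction: V(k, i) = exp(-r*dt) * [p * V(k+1, i) + (1-p) * V(k+1, i+1)]; then take max(V_cont, immediate exercise) for American.
  V(2,0) = exp(-r*dt) * [p*0.000000 + (1-p)*0.000000] = 0.000000; exercise = 0.000000; V(2,0) = max -> 0.000000
  V(2,1) = exp(-r*dt) * [p*0.000000 + (1-p)*1.811930] = 0.808876; exercise = 0.470000; V(2,1) = max -> 0.808876
  V(2,2) = exp(-r*dt) * [p*1.811930 + (1-p)*4.382322] = 2.953217; exercise = 3.115675; V(2,2) = max -> 3.115675
  V(1,0) = exp(-r*dt) * [p*0.000000 + (1-p)*0.808876] = 0.361096; exercise = 0.000000; V(1,0) = max -> 0.361096
  V(1,1) = exp(-r*dt) * [p*0.808876 + (1-p)*3.115675] = 1.835912; exercise = 1.811930; V(1,1) = max -> 1.835912
  V(0,0) = exp(-r*dt) * [p*0.361096 + (1-p)*1.835912] = 1.018248; exercise = 0.470000; V(0,0) = max -> 1.018248


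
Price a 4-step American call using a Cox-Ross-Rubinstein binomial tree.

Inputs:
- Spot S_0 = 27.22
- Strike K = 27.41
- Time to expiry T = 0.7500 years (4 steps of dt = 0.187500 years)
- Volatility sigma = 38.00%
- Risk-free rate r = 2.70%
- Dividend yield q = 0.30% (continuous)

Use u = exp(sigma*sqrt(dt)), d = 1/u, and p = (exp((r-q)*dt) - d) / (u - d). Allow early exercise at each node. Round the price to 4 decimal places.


dt = T/N = 0.187500
u = exp(sigma*sqrt(dt)) = 1.178856; d = 1/u = 0.848280
p = (exp((r-q)*dt) - d) / (u - d) = 0.472600
Discount per step: exp(-r*dt) = 0.994950
Stock lattice S(k, i) with i counting down-moves:
  k=0: S(0,0) = 27.2200
  k=1: S(1,0) = 32.0885; S(1,1) = 23.0902
  k=2: S(2,0) = 37.8277; S(2,1) = 27.2200; S(2,2) = 19.5869
  k=3: S(3,0) = 44.5934; S(3,1) = 32.0885; S(3,2) = 23.0902; S(3,3) = 16.6152
  k=4: S(4,0) = 52.5692; S(4,1) = 37.8277; S(4,2) = 27.2200; S(4,3) = 19.5869; S(4,4) = 14.0943
Terminal payoffs V(N, i) = max(S_T - K, 0):
  V(4,0) = 25.159248; V(4,1) = 10.417700; V(4,2) = 0.000000; V(4,3) = 0.000000; V(4,4) = 0.000000
Backward induction: V(k, i) = exp(-r*dt) * [p * V(k+1, i) + (1-p) * V(k+1, i+1)]; then take max(V_cont, immediate exercise) for American.
  V(3,0) = exp(-r*dt) * [p*25.159248 + (1-p)*10.417700] = 17.296763; exercise = 17.183427; V(3,0) = max -> 17.296763
  V(3,1) = exp(-r*dt) * [p*10.417700 + (1-p)*0.000000] = 4.898539; exercise = 4.678472; V(3,1) = max -> 4.898539
  V(3,2) = exp(-r*dt) * [p*0.000000 + (1-p)*0.000000] = 0.000000; exercise = 0.000000; V(3,2) = max -> 0.000000
  V(3,3) = exp(-r*dt) * [p*0.000000 + (1-p)*0.000000] = 0.000000; exercise = 0.000000; V(3,3) = max -> 0.000000
  V(2,0) = exp(-r*dt) * [p*17.296763 + (1-p)*4.898539] = 10.703611; exercise = 10.417700; V(2,0) = max -> 10.703611
  V(2,1) = exp(-r*dt) * [p*4.898539 + (1-p)*0.000000] = 2.303357; exercise = 0.000000; V(2,1) = max -> 2.303357
  V(2,2) = exp(-r*dt) * [p*0.000000 + (1-p)*0.000000] = 0.000000; exercise = 0.000000; V(2,2) = max -> 0.000000
  V(1,0) = exp(-r*dt) * [p*10.703611 + (1-p)*2.303357] = 6.241635; exercise = 4.678472; V(1,0) = max -> 6.241635
  V(1,1) = exp(-r*dt) * [p*2.303357 + (1-p)*0.000000] = 1.083069; exercise = 0.000000; V(1,1) = max -> 1.083069
  V(0,0) = exp(-r*dt) * [p*6.241635 + (1-p)*1.083069] = 3.503225; exercise = 0.000000; V(0,0) = max -> 3.503225

Answer: Price = V(0,0) = 3.5032


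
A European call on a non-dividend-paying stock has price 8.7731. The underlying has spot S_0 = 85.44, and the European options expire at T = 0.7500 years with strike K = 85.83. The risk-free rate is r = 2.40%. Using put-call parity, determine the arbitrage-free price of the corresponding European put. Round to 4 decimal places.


Answer: Put price = 7.6320

Derivation:
Put-call parity: C - P = S_0 * exp(-qT) - K * exp(-rT).
S_0 * exp(-qT) = 85.4400 * 1.00000000 = 85.44000000
K * exp(-rT) = 85.8300 * 0.98216103 = 84.29888141
P = C - S*exp(-qT) + K*exp(-rT)
P = 8.7731 - 85.44000000 + 84.29888141 = 7.6320


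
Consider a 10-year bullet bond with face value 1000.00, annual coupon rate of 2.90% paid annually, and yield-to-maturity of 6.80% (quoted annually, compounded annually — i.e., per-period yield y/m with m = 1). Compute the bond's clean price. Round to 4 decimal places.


Answer: Price = 723.5299

Derivation:
Coupon per period c = face * coupon_rate / m = 29.000000
Periods per year m = 1; per-period yield y/m = 0.068000
Number of cashflows N = 10
Cashflows (t years, CF_t, discount factor 1/(1+y/m)^(m*t), PV):
  t = 1.0000: CF_t = 29.000000, DF = 0.936330, PV = 27.153558
  t = 2.0000: CF_t = 29.000000, DF = 0.876713, PV = 25.424680
  t = 3.0000: CF_t = 29.000000, DF = 0.820892, PV = 23.805880
  t = 4.0000: CF_t = 29.000000, DF = 0.768626, PV = 22.290150
  t = 5.0000: CF_t = 29.000000, DF = 0.719687, PV = 20.870927
  t = 6.0000: CF_t = 29.000000, DF = 0.673864, PV = 19.542066
  t = 7.0000: CF_t = 29.000000, DF = 0.630959, PV = 18.297815
  t = 8.0000: CF_t = 29.000000, DF = 0.590786, PV = 17.132785
  t = 9.0000: CF_t = 29.000000, DF = 0.553170, PV = 16.041934
  t = 10.0000: CF_t = 1029.000000, DF = 0.517950, PV = 532.970103
Price P = sum_t PV_t = 723.529898


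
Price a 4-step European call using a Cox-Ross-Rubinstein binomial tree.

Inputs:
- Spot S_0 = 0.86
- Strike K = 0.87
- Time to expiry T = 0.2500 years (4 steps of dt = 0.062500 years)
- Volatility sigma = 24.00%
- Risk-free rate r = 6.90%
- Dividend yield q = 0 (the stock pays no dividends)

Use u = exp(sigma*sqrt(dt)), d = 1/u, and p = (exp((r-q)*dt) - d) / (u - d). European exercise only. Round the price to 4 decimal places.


Answer: Price = V(0,0) = 0.0427

Derivation:
dt = T/N = 0.062500
u = exp(sigma*sqrt(dt)) = 1.061837; d = 1/u = 0.941765
p = (exp((r-q)*dt) - d) / (u - d) = 0.520998
Discount per step: exp(-r*dt) = 0.995697
Stock lattice S(k, i) with i counting down-moves:
  k=0: S(0,0) = 0.8600
  k=1: S(1,0) = 0.9132; S(1,1) = 0.8099
  k=2: S(2,0) = 0.9696; S(2,1) = 0.8600; S(2,2) = 0.7628
  k=3: S(3,0) = 1.0296; S(3,1) = 0.9132; S(3,2) = 0.8099; S(3,3) = 0.7183
  k=4: S(4,0) = 1.0933; S(4,1) = 0.9696; S(4,2) = 0.8600; S(4,3) = 0.7628; S(4,4) = 0.6765
Terminal payoffs V(N, i) = max(S_T - K, 0):
  V(4,0) = 0.223274; V(4,1) = 0.099647; V(4,2) = 0.000000; V(4,3) = 0.000000; V(4,4) = 0.000000
Backward induction: V(k, i) = exp(-r*dt) * [p * V(k+1, i) + (1-p) * V(k+1, i+1)].
  V(3,0) = exp(-r*dt) * [p*0.223274 + (1-p)*0.099647] = 0.163351
  V(3,1) = exp(-r*dt) * [p*0.099647 + (1-p)*0.000000] = 0.051693
  V(3,2) = exp(-r*dt) * [p*0.000000 + (1-p)*0.000000] = 0.000000
  V(3,3) = exp(-r*dt) * [p*0.000000 + (1-p)*0.000000] = 0.000000
  V(2,0) = exp(-r*dt) * [p*0.163351 + (1-p)*0.051693] = 0.109394
  V(2,1) = exp(-r*dt) * [p*0.051693 + (1-p)*0.000000] = 0.026816
  V(2,2) = exp(-r*dt) * [p*0.000000 + (1-p)*0.000000] = 0.000000
  V(1,0) = exp(-r*dt) * [p*0.109394 + (1-p)*0.026816] = 0.069538
  V(1,1) = exp(-r*dt) * [p*0.026816 + (1-p)*0.000000] = 0.013911
  V(0,0) = exp(-r*dt) * [p*0.069538 + (1-p)*0.013911] = 0.042708


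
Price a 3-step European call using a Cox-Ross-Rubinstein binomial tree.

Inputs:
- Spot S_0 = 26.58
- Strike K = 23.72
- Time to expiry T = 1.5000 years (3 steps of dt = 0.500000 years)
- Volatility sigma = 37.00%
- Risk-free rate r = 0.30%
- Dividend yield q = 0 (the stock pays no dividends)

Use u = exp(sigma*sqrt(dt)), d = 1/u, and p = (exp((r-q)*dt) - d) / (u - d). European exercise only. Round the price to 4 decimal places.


Answer: Price = V(0,0) = 6.3644

Derivation:
dt = T/N = 0.500000
u = exp(sigma*sqrt(dt)) = 1.299045; d = 1/u = 0.769796
p = (exp((r-q)*dt) - d) / (u - d) = 0.437800
Discount per step: exp(-r*dt) = 0.998501
Stock lattice S(k, i) with i counting down-moves:
  k=0: S(0,0) = 26.5800
  k=1: S(1,0) = 34.5286; S(1,1) = 20.4612
  k=2: S(2,0) = 44.8542; S(2,1) = 26.5800; S(2,2) = 15.7509
  k=3: S(3,0) = 58.2677; S(3,1) = 34.5286; S(3,2) = 20.4612; S(3,3) = 12.1250
Terminal payoffs V(N, i) = max(S_T - K, 0):
  V(3,0) = 34.547681; V(3,1) = 10.808621; V(3,2) = 0.000000; V(3,3) = 0.000000
Backward induction: V(k, i) = exp(-r*dt) * [p * V(k+1, i) + (1-p) * V(k+1, i+1)].
  V(2,0) = exp(-r*dt) * [p*34.547681 + (1-p)*10.808621] = 21.169791
  V(2,1) = exp(-r*dt) * [p*10.808621 + (1-p)*0.000000] = 4.724916
  V(2,2) = exp(-r*dt) * [p*0.000000 + (1-p)*0.000000] = 0.000000
  V(1,0) = exp(-r*dt) * [p*21.169791 + (1-p)*4.724916] = 11.906601
  V(1,1) = exp(-r*dt) * [p*4.724916 + (1-p)*0.000000] = 2.065465
  V(0,0) = exp(-r*dt) * [p*11.906601 + (1-p)*2.065465] = 6.364356


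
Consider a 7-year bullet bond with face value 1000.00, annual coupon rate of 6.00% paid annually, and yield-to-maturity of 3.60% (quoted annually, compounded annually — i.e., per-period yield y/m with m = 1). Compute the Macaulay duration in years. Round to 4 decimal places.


Coupon per period c = face * coupon_rate / m = 60.000000
Periods per year m = 1; per-period yield y/m = 0.036000
Number of cashflows N = 7
Cashflows (t years, CF_t, discount factor 1/(1+y/m)^(m*t), PV):
  t = 1.0000: CF_t = 60.000000, DF = 0.965251, PV = 57.915058
  t = 2.0000: CF_t = 60.000000, DF = 0.931709, PV = 55.902566
  t = 3.0000: CF_t = 60.000000, DF = 0.899333, PV = 53.960005
  t = 4.0000: CF_t = 60.000000, DF = 0.868082, PV = 52.084947
  t = 5.0000: CF_t = 60.000000, DF = 0.837917, PV = 50.275046
  t = 6.0000: CF_t = 60.000000, DF = 0.808801, PV = 48.528036
  t = 7.0000: CF_t = 1060.000000, DF = 0.780696, PV = 827.537299
Price P = sum_t PV_t = 1146.202957
Macaulay numerator sum_t t * PV_t:
  t * PV_t at t = 1.0000: 57.915058
  t * PV_t at t = 2.0000: 111.805131
  t * PV_t at t = 3.0000: 161.880016
  t * PV_t at t = 4.0000: 208.339789
  t * PV_t at t = 5.0000: 251.375228
  t * PV_t at t = 6.0000: 291.168218
  t * PV_t at t = 7.0000: 5792.761091
Macaulay duration D = (sum_t t * PV_t) / P = 6875.244531 / 1146.202957 = 5.998278

Answer: Macaulay duration = 5.9983 years


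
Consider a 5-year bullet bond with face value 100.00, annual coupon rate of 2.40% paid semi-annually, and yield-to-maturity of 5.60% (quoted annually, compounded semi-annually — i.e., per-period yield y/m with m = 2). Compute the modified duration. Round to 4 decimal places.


Coupon per period c = face * coupon_rate / m = 1.200000
Periods per year m = 2; per-period yield y/m = 0.028000
Number of cashflows N = 10
Cashflows (t years, CF_t, discount factor 1/(1+y/m)^(m*t), PV):
  t = 0.5000: CF_t = 1.200000, DF = 0.972763, PV = 1.167315
  t = 1.0000: CF_t = 1.200000, DF = 0.946267, PV = 1.135521
  t = 1.5000: CF_t = 1.200000, DF = 0.920493, PV = 1.104592
  t = 2.0000: CF_t = 1.200000, DF = 0.895422, PV = 1.074506
  t = 2.5000: CF_t = 1.200000, DF = 0.871033, PV = 1.045239
  t = 3.0000: CF_t = 1.200000, DF = 0.847308, PV = 1.016770
  t = 3.5000: CF_t = 1.200000, DF = 0.824230, PV = 0.989075
  t = 4.0000: CF_t = 1.200000, DF = 0.801780, PV = 0.962136
  t = 4.5000: CF_t = 1.200000, DF = 0.779941, PV = 0.935930
  t = 5.0000: CF_t = 101.200000, DF = 0.758698, PV = 76.780222
Price P = sum_t PV_t = 86.211306
First compute Macaulay numerator sum_t t * PV_t:
  t * PV_t at t = 0.5000: 0.583658
  t * PV_t at t = 1.0000: 1.135521
  t * PV_t at t = 1.5000: 1.656888
  t * PV_t at t = 2.0000: 2.149012
  t * PV_t at t = 2.5000: 2.613098
  t * PV_t at t = 3.0000: 3.050309
  t * PV_t at t = 3.5000: 3.461764
  t * PV_t at t = 4.0000: 3.848543
  t * PV_t at t = 4.5000: 4.211684
  t * PV_t at t = 5.0000: 383.901112
Macaulay duration D = 406.611587 / 86.211306 = 4.716453
Modified duration = D / (1 + y/m) = 4.716453 / (1 + 0.028000) = 4.587989

Answer: Modified duration = 4.5880


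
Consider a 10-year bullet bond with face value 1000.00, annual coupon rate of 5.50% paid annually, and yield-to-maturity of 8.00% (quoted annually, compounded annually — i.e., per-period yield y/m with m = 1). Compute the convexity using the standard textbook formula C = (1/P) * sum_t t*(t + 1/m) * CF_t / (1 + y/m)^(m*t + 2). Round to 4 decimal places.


Coupon per period c = face * coupon_rate / m = 55.000000
Periods per year m = 1; per-period yield y/m = 0.080000
Number of cashflows N = 10
Cashflows (t years, CF_t, discount factor 1/(1+y/m)^(m*t), PV):
  t = 1.0000: CF_t = 55.000000, DF = 0.925926, PV = 50.925926
  t = 2.0000: CF_t = 55.000000, DF = 0.857339, PV = 47.153635
  t = 3.0000: CF_t = 55.000000, DF = 0.793832, PV = 43.660773
  t = 4.0000: CF_t = 55.000000, DF = 0.735030, PV = 40.426642
  t = 5.0000: CF_t = 55.000000, DF = 0.680583, PV = 37.432076
  t = 6.0000: CF_t = 55.000000, DF = 0.630170, PV = 34.659329
  t = 7.0000: CF_t = 55.000000, DF = 0.583490, PV = 32.091972
  t = 8.0000: CF_t = 55.000000, DF = 0.540269, PV = 29.714789
  t = 9.0000: CF_t = 55.000000, DF = 0.500249, PV = 27.513693
  t = 10.0000: CF_t = 1055.000000, DF = 0.463193, PV = 488.669130
Price P = sum_t PV_t = 832.247965
Convexity numerator sum_t t*(t + 1/m) * CF_t / (1+y/m)^(m*t + 2):
  t = 1.0000: term = 87.321547
  t = 2.0000: term = 242.559851
  t = 3.0000: term = 449.184910
  t = 4.0000: term = 693.186590
  t = 5.0000: term = 962.759152
  t = 6.0000: term = 1248.021123
  t = 7.0000: term = 1540.766819
  t = 8.0000: term = 1834.246213
  t = 9.0000: term = 2122.970154
  t = 10.0000: term = 46085.051691
Convexity = (1/P) * sum = 55266.068049 / 832.247965 = 66.405771

Answer: Convexity = 66.4058


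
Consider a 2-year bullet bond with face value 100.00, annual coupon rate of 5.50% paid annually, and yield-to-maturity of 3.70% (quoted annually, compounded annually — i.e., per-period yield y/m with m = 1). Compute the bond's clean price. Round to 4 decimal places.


Answer: Price = 103.4096

Derivation:
Coupon per period c = face * coupon_rate / m = 5.500000
Periods per year m = 1; per-period yield y/m = 0.037000
Number of cashflows N = 2
Cashflows (t years, CF_t, discount factor 1/(1+y/m)^(m*t), PV):
  t = 1.0000: CF_t = 5.500000, DF = 0.964320, PV = 5.303761
  t = 2.0000: CF_t = 105.500000, DF = 0.929913, PV = 98.105859
Price P = sum_t PV_t = 103.409620


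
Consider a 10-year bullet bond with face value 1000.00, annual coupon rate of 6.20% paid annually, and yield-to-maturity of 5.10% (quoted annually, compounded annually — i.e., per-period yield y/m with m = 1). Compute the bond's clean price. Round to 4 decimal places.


Answer: Price = 1084.5281

Derivation:
Coupon per period c = face * coupon_rate / m = 62.000000
Periods per year m = 1; per-period yield y/m = 0.051000
Number of cashflows N = 10
Cashflows (t years, CF_t, discount factor 1/(1+y/m)^(m*t), PV):
  t = 1.0000: CF_t = 62.000000, DF = 0.951475, PV = 58.991437
  t = 2.0000: CF_t = 62.000000, DF = 0.905304, PV = 56.128865
  t = 3.0000: CF_t = 62.000000, DF = 0.861374, PV = 53.405199
  t = 4.0000: CF_t = 62.000000, DF = 0.819576, PV = 50.813701
  t = 5.0000: CF_t = 62.000000, DF = 0.779806, PV = 48.347955
  t = 6.0000: CF_t = 62.000000, DF = 0.741965, PV = 46.001860
  t = 7.0000: CF_t = 62.000000, DF = 0.705961, PV = 43.769610
  t = 8.0000: CF_t = 62.000000, DF = 0.671705, PV = 41.645680
  t = 9.0000: CF_t = 62.000000, DF = 0.639110, PV = 39.624815
  t = 10.0000: CF_t = 1062.000000, DF = 0.608097, PV = 645.798983
Price P = sum_t PV_t = 1084.528104


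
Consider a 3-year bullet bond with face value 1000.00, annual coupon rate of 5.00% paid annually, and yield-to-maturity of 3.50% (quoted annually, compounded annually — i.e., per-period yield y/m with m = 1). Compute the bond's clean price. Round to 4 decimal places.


Coupon per period c = face * coupon_rate / m = 50.000000
Periods per year m = 1; per-period yield y/m = 0.035000
Number of cashflows N = 3
Cashflows (t years, CF_t, discount factor 1/(1+y/m)^(m*t), PV):
  t = 1.0000: CF_t = 50.000000, DF = 0.966184, PV = 48.309179
  t = 2.0000: CF_t = 50.000000, DF = 0.933511, PV = 46.675535
  t = 3.0000: CF_t = 1050.000000, DF = 0.901943, PV = 947.039841
Price P = sum_t PV_t = 1042.024555

Answer: Price = 1042.0246


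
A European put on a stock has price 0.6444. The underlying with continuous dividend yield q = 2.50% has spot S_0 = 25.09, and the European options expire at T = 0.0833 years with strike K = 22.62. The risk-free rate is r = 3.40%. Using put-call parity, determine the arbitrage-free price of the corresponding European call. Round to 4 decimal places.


Put-call parity: C - P = S_0 * exp(-qT) - K * exp(-rT).
S_0 * exp(-qT) = 25.0900 * 0.99791967 = 25.03780444
K * exp(-rT) = 22.6200 * 0.99717181 = 22.55602627
C = P + S*exp(-qT) - K*exp(-rT)
C = 0.6444 + 25.03780444 - 22.55602627 = 3.1262

Answer: Call price = 3.1262


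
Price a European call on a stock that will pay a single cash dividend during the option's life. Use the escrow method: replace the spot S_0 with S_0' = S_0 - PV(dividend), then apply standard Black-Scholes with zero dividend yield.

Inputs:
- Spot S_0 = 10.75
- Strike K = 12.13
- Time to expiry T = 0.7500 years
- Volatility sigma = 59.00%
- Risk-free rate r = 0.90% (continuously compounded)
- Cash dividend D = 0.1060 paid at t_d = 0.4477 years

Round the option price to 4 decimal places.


Answer: Price = 1.6514

Derivation:
PV(D) = D * exp(-r * t_d) = 0.1060 * 0.99597881 = 0.10557375
S_0' = S_0 - PV(D) = 10.7500 - 0.10557375 = 10.64442625
d1 = (ln(S_0'/K) + (r + sigma^2/2)*T) / (sigma*sqrt(T)) = 0.01299953
d2 = d1 - sigma*sqrt(T) = -0.49795546
exp(-rT) = 0.99327273
N(d1) = 0.50518592; N(d2) = 0.30925772
C = S_0' * N(d1) - K * exp(-rT) * N(d2) = 10.64442625 * 0.50518592 - 12.1300 * 0.99327273 * 0.30925772 = 1.6514


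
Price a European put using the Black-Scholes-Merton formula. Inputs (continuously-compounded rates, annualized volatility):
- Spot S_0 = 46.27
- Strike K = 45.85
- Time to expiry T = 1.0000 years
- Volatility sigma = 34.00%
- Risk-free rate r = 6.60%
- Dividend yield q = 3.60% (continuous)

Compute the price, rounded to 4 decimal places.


d1 = (ln(S/K) + (r - q + 0.5*sigma^2) * T) / (sigma * sqrt(T)) = 0.28505472
d2 = d1 - sigma * sqrt(T) = -0.05494528
exp(-rT) = 0.93613086; exp(-qT) = 0.96464029
P = K * exp(-rT) * N(-d2) - S_0 * exp(-qT) * N(-d1)
N(-d1) = 0.38780111; N(-d2) = 0.52190897
P = 45.8500 * 0.93613086 * 0.52190897 - 46.2700 * 0.96464029 * 0.38780111 = 5.0921

Answer: Price = 5.0921


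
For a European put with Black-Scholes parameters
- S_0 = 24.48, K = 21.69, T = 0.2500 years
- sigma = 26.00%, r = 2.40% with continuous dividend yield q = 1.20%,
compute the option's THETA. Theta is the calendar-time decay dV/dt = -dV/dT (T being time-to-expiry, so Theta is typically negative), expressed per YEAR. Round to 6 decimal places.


d1 = 1.0188856370; d2 = 0.8888856370
phi(d1) = 0.2374014940; exp(-qT) = 0.9970044955; exp(-rT) = 0.9940179641
Theta = -S*exp(-qT)*phi(d1)*sigma/(2*sqrt(T)) + r*K*exp(-rT)*N(-d2) - q*S*exp(-qT)*N(-d1)
N(-d1) = 0.1541286316; N(-d2) = 0.1870322727; sqrt(T) = 0.5000000000
Term 1 = -24.4800 * 0.9970044955 * 0.2374014940 * 0.2600 / (2 * 0.5000000000) = -1.5064867827
Term 2 = 0.0240 * 21.6900 * 0.9940179641 * 0.1870322727 = 0.0967790998
Term 3 = -0.0120 * 24.4800 * 0.9970044955 * 0.1541286316 = -0.0451411999
Theta = -1.5064867827 + (0.0967790998) + (-0.0451411999) = -1.454849

Answer: Theta = -1.454849


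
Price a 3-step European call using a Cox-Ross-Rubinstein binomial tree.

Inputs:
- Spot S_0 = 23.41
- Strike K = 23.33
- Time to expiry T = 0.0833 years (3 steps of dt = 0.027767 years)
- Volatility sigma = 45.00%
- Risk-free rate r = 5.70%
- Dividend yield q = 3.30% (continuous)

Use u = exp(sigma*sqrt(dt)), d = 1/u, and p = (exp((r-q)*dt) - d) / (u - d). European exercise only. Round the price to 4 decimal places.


dt = T/N = 0.027767
u = exp(sigma*sqrt(dt)) = 1.077868; d = 1/u = 0.927757
p = (exp((r-q)*dt) - d) / (u - d) = 0.485703
Discount per step: exp(-r*dt) = 0.998419
Stock lattice S(k, i) with i counting down-moves:
  k=0: S(0,0) = 23.4100
  k=1: S(1,0) = 25.2329; S(1,1) = 21.7188
  k=2: S(2,0) = 27.1977; S(2,1) = 23.4100; S(2,2) = 20.1498
  k=3: S(3,0) = 29.3156; S(3,1) = 25.2329; S(3,2) = 21.7188; S(3,3) = 18.6941
Terminal payoffs V(N, i) = max(S_T - K, 0):
  V(3,0) = 5.985555; V(3,1) = 1.902889; V(3,2) = 0.000000; V(3,3) = 0.000000
Backward induction: V(k, i) = exp(-r*dt) * [p * V(k+1, i) + (1-p) * V(k+1, i+1)].
  V(2,0) = exp(-r*dt) * [p*5.985555 + (1-p)*1.902889] = 3.879709
  V(2,1) = exp(-r*dt) * [p*1.902889 + (1-p)*0.000000] = 0.922778
  V(2,2) = exp(-r*dt) * [p*0.000000 + (1-p)*0.000000] = 0.000000
  V(1,0) = exp(-r*dt) * [p*3.879709 + (1-p)*0.922778] = 2.355239
  V(1,1) = exp(-r*dt) * [p*0.922778 + (1-p)*0.000000] = 0.447488
  V(0,0) = exp(-r*dt) * [p*2.355239 + (1-p)*0.447488] = 1.371916

Answer: Price = V(0,0) = 1.3719
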